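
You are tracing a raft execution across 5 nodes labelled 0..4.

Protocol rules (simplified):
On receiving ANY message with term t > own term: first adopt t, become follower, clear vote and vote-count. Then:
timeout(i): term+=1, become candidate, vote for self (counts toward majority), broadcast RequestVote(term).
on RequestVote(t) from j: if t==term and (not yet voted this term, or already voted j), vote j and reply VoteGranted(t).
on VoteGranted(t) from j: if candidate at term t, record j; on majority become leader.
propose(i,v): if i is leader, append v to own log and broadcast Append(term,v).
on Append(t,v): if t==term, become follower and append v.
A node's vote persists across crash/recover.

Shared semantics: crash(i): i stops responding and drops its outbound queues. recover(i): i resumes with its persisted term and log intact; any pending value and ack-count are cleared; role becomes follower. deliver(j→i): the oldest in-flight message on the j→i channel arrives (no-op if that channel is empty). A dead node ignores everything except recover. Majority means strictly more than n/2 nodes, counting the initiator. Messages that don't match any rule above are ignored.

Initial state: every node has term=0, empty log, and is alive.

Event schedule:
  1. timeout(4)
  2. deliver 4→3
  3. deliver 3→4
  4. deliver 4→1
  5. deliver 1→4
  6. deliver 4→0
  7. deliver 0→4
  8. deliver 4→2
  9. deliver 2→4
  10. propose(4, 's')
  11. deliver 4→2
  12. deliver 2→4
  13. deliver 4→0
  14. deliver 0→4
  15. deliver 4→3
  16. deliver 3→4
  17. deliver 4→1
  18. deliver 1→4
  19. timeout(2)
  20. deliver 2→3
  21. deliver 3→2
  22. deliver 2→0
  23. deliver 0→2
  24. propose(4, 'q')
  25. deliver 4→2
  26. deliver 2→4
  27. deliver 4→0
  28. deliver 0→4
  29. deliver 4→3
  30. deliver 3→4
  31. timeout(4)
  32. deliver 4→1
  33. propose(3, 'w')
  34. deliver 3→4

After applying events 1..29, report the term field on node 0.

e1 timeout(4): 4[cand,t=1,-]
e2 deliver 4→3: 3[foll,t=1,-]
e3 deliver 3→4: ·
e4 deliver 4→1: 1[foll,t=1,-]
e5 deliver 1→4: 4[lead,t=1,-]
e6 deliver 4→0: 0[foll,t=1,-]
e7 deliver 0→4: ·
e8 deliver 4→2: 2[foll,t=1,-]
e9 deliver 2→4: ·
e10 propose(4,'s'): 4[lead,t=1,s]
e11 deliver 4→2: 2[foll,t=1,s]
e12 deliver 2→4: ·
e13 deliver 4→0: 0[foll,t=1,s]
e14 deliver 0→4: ·
e15 deliver 4→3: 3[foll,t=1,s]
e16 deliver 3→4: ·
e17 deliver 4→1: 1[foll,t=1,s]
e18 deliver 1→4: ·
e19 timeout(2): 2[cand,t=2,s]
e20 deliver 2→3: 3[foll,t=2,s]
e21 deliver 3→2: ·
e22 deliver 2→0: 0[foll,t=2,s]
e23 deliver 0→2: 2[lead,t=2,s]
e24 propose(4,'q'): 4[lead,t=1,s,q]
e25 deliver 4→2: ·
e26 deliver 2→4: 4[foll,t=2,s,q]
e27 deliver 4→0: ·
e28 deliver 0→4: ·
e29 deliver 4→3: ·

2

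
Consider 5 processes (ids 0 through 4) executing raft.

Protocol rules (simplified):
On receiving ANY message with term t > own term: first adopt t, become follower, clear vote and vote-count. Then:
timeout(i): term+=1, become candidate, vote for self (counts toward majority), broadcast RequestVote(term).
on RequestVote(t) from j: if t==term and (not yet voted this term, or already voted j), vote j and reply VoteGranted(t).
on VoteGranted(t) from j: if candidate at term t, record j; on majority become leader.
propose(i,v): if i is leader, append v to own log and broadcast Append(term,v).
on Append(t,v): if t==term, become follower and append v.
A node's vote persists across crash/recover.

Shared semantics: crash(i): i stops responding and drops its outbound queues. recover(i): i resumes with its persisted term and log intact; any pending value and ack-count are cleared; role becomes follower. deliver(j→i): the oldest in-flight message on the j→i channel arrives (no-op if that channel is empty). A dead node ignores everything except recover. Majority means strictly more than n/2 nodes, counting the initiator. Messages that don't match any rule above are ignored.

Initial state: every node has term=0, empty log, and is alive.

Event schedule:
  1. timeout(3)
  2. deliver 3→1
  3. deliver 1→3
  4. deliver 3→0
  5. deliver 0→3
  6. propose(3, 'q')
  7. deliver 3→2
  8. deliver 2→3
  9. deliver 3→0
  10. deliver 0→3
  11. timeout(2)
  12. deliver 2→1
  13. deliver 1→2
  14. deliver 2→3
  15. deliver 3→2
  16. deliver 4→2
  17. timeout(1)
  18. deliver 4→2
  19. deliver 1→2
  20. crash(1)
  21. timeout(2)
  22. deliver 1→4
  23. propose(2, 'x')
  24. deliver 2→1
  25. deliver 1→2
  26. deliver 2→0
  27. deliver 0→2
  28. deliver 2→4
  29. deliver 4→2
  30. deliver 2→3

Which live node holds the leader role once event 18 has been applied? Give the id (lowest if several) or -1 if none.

step 1 timeout(3): 3={cand,t=1,log=-}
step 2 deliver 3→1: 1={foll,t=1,log=-}
step 3 deliver 1→3: —
step 4 deliver 3→0: 0={foll,t=1,log=-}
step 5 deliver 0→3: 3={lead,t=1,log=-}
step 6 propose(3,'q'): 3={lead,t=1,log=q}
step 7 deliver 3→2: 2={foll,t=1,log=-}
step 8 deliver 2→3: —
step 9 deliver 3→0: 0={foll,t=1,log=q}
step 10 deliver 0→3: —
step 11 timeout(2): 2={cand,t=2,log=-}
step 12 deliver 2→1: 1={foll,t=2,log=-}
step 13 deliver 1→2: —
step 14 deliver 2→3: 3={foll,t=2,log=q}
step 15 deliver 3→2: —
step 16 deliver 4→2: —
step 17 timeout(1): 1={cand,t=3,log=-}
step 18 deliver 4→2: —

-1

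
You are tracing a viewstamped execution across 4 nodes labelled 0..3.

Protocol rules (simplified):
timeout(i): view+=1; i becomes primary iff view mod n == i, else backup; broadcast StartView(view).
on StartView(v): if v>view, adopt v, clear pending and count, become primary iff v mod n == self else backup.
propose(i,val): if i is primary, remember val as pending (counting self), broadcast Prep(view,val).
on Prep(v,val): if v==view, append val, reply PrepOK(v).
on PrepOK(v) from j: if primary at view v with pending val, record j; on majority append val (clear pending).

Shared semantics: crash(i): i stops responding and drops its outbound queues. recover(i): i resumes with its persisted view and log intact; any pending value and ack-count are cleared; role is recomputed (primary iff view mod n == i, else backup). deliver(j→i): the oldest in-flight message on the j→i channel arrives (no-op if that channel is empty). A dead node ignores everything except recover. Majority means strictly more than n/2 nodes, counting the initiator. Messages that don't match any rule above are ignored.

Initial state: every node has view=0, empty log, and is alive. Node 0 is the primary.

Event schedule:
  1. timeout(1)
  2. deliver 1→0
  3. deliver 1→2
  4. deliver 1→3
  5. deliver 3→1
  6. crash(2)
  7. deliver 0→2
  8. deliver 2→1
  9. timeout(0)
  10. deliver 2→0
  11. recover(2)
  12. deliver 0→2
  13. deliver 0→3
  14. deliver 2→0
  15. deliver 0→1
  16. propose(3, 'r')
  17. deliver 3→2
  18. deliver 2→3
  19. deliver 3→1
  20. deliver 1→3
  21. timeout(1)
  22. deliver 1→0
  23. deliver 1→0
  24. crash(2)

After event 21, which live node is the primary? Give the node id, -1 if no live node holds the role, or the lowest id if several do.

e1 timeout(1): 1[prim,v=1,-]
e2 deliver 1→0: 0[back,v=1,-]
e3 deliver 1→2: 2[back,v=1,-]
e4 deliver 1→3: 3[back,v=1,-]
e5 deliver 3→1: ·
e6 crash(2): 2[✗back,v=1,-]
e7 deliver 0→2: ·
e8 deliver 2→1: ·
e9 timeout(0): 0[back,v=2,-]
e10 deliver 2→0: ·
e11 recover(2): 2[back,v=1,-]
e12 deliver 0→2: 2[prim,v=2,-]
e13 deliver 0→3: 3[back,v=2,-]
e14 deliver 2→0: ·
e15 deliver 0→1: 1[back,v=2,-]
e16 propose(3,'r'): ·
e17 deliver 3→2: ·
e18 deliver 2→3: ·
e19 deliver 3→1: ·
e20 deliver 1→3: ·
e21 timeout(1): 1[back,v=3,-]

2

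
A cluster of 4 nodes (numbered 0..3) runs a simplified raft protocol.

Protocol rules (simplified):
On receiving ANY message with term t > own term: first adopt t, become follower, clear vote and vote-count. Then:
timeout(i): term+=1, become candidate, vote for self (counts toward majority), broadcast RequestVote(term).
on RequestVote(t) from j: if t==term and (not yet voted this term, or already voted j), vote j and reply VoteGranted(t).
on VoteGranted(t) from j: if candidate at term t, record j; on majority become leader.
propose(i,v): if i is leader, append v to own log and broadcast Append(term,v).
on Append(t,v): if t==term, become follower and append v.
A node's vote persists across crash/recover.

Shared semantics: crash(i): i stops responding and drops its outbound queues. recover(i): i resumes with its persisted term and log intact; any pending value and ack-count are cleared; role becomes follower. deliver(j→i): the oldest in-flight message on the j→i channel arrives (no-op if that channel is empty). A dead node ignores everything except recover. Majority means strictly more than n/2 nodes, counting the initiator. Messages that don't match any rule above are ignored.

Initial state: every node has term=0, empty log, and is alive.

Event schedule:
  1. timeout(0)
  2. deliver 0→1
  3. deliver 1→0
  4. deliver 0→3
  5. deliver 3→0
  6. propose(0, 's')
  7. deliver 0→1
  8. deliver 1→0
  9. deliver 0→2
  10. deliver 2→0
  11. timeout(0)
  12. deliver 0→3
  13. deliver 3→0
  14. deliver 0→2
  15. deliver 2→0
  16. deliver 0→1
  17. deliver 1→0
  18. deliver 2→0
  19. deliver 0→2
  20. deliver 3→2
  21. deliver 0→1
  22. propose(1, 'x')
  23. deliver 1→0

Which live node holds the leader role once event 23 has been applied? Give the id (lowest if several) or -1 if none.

-1

1. timeout(0):  <0:cand t1 ->
2. deliver 0→1:  <1:foll t1 ->
3. deliver 1→0:  nop
4. deliver 0→3:  <3:foll t1 ->
5. deliver 3→0:  <0:lead t1 ->
6. propose(0,'s'):  <0:lead t1 s>
7. deliver 0→1:  <1:foll t1 s>
8. deliver 1→0:  nop
9. deliver 0→2:  <2:foll t1 ->
10. deliver 2→0:  nop
11. timeout(0):  <0:cand t2 s>
12. deliver 0→3:  <3:foll t1 s>
13. deliver 3→0:  nop
14. deliver 0→2:  <2:foll t1 s>
15. deliver 2→0:  nop
16. deliver 0→1:  <1:foll t2 s>
17. deliver 1→0:  nop
18. deliver 2→0:  nop
19. deliver 0→2:  <2:foll t2 s>
20. deliver 3→2:  nop
21. deliver 0→1:  nop
22. propose(1,'x'):  nop
23. deliver 1→0:  nop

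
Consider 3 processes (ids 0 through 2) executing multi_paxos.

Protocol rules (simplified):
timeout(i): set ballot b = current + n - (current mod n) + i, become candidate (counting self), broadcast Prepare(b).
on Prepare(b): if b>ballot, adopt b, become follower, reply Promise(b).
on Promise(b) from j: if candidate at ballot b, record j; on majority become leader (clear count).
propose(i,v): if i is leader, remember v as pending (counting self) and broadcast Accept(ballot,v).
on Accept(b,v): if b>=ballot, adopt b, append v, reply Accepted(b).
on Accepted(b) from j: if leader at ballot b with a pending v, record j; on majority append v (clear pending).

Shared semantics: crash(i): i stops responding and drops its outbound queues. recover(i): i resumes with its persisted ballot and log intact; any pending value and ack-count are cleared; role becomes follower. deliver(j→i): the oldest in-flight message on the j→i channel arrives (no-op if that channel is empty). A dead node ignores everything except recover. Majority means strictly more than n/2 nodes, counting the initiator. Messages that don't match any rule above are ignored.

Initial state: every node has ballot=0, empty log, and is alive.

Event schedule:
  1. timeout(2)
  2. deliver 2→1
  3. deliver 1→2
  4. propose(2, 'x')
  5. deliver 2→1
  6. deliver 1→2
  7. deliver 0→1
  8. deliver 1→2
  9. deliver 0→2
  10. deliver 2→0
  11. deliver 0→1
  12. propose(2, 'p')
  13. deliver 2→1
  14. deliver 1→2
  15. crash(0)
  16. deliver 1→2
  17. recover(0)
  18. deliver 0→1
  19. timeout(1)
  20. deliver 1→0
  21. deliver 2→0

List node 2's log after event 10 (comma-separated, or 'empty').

e1 timeout(2): 2[cand,b=5,-]
e2 deliver 2→1: 1[foll,b=5,-]
e3 deliver 1→2: 2[lead,b=5,-]
e4 propose(2,'x'): ·
e5 deliver 2→1: 1[foll,b=5,x]
e6 deliver 1→2: 2[lead,b=5,x]
e7 deliver 0→1: ·
e8 deliver 1→2: ·
e9 deliver 0→2: ·
e10 deliver 2→0: 0[foll,b=5,-]

x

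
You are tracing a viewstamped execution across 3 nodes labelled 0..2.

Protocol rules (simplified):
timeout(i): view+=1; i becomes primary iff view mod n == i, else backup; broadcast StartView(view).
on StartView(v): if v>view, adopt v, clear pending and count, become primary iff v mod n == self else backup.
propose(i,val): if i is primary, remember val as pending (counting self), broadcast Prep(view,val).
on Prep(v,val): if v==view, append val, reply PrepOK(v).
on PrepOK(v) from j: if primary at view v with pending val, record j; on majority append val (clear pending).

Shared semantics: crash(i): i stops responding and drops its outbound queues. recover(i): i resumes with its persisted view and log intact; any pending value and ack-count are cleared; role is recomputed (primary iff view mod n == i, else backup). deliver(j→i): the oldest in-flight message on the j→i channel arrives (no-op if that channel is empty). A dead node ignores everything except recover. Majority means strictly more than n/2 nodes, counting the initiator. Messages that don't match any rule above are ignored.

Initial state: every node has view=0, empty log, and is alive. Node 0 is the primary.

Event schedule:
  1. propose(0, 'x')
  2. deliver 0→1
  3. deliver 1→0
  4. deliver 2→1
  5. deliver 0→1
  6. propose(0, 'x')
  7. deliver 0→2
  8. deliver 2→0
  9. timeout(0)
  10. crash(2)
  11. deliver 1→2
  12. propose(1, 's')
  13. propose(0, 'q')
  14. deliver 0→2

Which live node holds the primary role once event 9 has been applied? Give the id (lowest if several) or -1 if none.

[1] propose(0,'x') → ∅
[2] deliver 0→1 → N1(back v0 [x])
[3] deliver 1→0 → N0(prim v0 [x])
[4] deliver 2→1 → ∅
[5] deliver 0→1 → ∅
[6] propose(0,'x') → ∅
[7] deliver 0→2 → N2(back v0 [x])
[8] deliver 2→0 → N0(prim v0 [x,x])
[9] timeout(0) → N0(back v1 [x,x])

-1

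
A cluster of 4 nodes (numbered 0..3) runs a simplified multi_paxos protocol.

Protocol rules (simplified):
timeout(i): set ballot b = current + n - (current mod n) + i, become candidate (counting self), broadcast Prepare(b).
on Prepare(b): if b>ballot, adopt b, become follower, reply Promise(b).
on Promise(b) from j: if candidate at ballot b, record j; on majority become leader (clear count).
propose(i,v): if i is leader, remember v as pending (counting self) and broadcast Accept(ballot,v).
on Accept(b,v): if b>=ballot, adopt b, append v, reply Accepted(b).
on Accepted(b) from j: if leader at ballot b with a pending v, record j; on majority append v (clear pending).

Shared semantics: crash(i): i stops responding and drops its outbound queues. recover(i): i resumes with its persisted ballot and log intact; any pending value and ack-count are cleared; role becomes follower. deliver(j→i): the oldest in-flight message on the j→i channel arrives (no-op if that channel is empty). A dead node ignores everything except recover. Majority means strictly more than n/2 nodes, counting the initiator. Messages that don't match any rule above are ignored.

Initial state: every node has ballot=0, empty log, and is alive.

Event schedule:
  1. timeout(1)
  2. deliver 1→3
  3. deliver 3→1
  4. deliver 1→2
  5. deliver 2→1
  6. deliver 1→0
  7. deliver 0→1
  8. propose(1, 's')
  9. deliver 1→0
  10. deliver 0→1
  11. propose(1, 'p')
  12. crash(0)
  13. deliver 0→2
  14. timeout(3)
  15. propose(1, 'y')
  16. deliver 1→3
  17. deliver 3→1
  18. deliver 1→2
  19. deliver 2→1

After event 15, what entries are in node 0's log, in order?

s

step 1 timeout(1): 1={cand,b=5,log=-}
step 2 deliver 1→3: 3={foll,b=5,log=-}
step 3 deliver 3→1: —
step 4 deliver 1→2: 2={foll,b=5,log=-}
step 5 deliver 2→1: 1={lead,b=5,log=-}
step 6 deliver 1→0: 0={foll,b=5,log=-}
step 7 deliver 0→1: —
step 8 propose(1,'s'): —
step 9 deliver 1→0: 0={foll,b=5,log=s}
step 10 deliver 0→1: —
step 11 propose(1,'p'): —
step 12 crash(0): 0={✗foll,b=5,log=s}
step 13 deliver 0→2: —
step 14 timeout(3): 3={cand,b=11,log=-}
step 15 propose(1,'y'): —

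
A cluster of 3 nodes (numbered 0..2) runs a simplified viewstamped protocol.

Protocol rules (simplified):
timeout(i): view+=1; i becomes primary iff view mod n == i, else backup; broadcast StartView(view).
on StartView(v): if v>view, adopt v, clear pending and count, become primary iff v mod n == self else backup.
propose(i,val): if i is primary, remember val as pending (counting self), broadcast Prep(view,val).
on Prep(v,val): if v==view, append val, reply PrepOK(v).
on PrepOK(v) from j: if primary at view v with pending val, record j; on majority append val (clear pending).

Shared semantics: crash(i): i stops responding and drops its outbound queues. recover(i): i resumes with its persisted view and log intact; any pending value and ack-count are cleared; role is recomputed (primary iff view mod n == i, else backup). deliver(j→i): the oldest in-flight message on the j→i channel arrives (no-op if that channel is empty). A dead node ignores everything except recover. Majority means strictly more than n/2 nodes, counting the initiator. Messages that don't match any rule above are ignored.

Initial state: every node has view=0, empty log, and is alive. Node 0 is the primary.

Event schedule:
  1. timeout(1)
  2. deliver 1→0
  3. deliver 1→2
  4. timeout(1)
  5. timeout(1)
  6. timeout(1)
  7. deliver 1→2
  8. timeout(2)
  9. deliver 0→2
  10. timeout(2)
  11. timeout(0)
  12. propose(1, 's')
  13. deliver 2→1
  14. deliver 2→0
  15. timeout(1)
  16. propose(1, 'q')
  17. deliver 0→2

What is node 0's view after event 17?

e1 timeout(1): 1[prim,v=1,-]
e2 deliver 1→0: 0[back,v=1,-]
e3 deliver 1→2: 2[back,v=1,-]
e4 timeout(1): 1[back,v=2,-]
e5 timeout(1): 1[back,v=3,-]
e6 timeout(1): 1[prim,v=4,-]
e7 deliver 1→2: 2[prim,v=2,-]
e8 timeout(2): 2[back,v=3,-]
e9 deliver 0→2: ·
e10 timeout(2): 2[back,v=4,-]
e11 timeout(0): 0[back,v=2,-]
e12 propose(1,'s'): ·
e13 deliver 2→1: ·
e14 deliver 2→0: 0[prim,v=3,-]
e15 timeout(1): 1[back,v=5,-]
e16 propose(1,'q'): ·
e17 deliver 0→2: ·

3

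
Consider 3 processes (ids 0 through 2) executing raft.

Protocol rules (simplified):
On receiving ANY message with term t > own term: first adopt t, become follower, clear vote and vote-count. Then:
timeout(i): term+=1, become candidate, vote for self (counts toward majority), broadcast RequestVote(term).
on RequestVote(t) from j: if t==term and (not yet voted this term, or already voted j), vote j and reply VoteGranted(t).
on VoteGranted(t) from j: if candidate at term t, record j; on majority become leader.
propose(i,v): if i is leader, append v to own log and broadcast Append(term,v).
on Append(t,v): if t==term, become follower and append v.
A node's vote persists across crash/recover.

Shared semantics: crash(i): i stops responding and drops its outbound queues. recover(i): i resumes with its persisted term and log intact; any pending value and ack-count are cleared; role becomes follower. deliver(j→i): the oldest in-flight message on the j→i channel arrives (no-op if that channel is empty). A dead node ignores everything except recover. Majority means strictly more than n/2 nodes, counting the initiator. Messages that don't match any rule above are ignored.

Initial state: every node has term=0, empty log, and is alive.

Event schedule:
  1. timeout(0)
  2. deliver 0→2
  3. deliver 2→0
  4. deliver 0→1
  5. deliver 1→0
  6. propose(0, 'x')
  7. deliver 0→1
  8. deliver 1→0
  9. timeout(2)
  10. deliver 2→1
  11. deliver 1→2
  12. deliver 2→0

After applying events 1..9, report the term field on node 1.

[1] timeout(0) → N0(cand t1 [-])
[2] deliver 0→2 → N2(foll t1 [-])
[3] deliver 2→0 → N0(lead t1 [-])
[4] deliver 0→1 → N1(foll t1 [-])
[5] deliver 1→0 → ∅
[6] propose(0,'x') → N0(lead t1 [x])
[7] deliver 0→1 → N1(foll t1 [x])
[8] deliver 1→0 → ∅
[9] timeout(2) → N2(cand t2 [-])

1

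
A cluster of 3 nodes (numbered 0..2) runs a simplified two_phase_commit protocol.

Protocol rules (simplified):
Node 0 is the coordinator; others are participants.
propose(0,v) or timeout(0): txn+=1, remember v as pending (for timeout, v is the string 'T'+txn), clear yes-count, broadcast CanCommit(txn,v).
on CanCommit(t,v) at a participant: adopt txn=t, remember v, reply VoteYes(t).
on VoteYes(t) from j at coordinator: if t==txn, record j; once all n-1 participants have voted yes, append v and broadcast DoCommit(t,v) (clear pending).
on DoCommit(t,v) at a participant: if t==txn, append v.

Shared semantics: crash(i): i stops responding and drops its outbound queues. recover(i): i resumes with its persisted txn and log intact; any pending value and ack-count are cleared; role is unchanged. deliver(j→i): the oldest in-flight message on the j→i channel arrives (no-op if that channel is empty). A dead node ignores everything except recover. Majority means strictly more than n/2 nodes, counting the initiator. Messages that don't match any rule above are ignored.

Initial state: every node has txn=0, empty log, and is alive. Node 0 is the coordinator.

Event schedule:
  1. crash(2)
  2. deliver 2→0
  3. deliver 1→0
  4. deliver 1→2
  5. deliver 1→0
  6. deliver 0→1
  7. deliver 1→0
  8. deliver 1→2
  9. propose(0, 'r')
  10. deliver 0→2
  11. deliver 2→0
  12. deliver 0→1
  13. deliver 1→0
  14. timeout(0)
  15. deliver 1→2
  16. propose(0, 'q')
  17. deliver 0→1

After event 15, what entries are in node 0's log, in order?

empty

e1 crash(2): 2[✗part,t=0,-]
e2 deliver 2→0: ·
e3 deliver 1→0: ·
e4 deliver 1→2: ·
e5 deliver 1→0: ·
e6 deliver 0→1: ·
e7 deliver 1→0: ·
e8 deliver 1→2: ·
e9 propose(0,'r'): 0[coor,t=1,-]
e10 deliver 0→2: ·
e11 deliver 2→0: ·
e12 deliver 0→1: 1[part,t=1,-]
e13 deliver 1→0: ·
e14 timeout(0): 0[coor,t=2,-]
e15 deliver 1→2: ·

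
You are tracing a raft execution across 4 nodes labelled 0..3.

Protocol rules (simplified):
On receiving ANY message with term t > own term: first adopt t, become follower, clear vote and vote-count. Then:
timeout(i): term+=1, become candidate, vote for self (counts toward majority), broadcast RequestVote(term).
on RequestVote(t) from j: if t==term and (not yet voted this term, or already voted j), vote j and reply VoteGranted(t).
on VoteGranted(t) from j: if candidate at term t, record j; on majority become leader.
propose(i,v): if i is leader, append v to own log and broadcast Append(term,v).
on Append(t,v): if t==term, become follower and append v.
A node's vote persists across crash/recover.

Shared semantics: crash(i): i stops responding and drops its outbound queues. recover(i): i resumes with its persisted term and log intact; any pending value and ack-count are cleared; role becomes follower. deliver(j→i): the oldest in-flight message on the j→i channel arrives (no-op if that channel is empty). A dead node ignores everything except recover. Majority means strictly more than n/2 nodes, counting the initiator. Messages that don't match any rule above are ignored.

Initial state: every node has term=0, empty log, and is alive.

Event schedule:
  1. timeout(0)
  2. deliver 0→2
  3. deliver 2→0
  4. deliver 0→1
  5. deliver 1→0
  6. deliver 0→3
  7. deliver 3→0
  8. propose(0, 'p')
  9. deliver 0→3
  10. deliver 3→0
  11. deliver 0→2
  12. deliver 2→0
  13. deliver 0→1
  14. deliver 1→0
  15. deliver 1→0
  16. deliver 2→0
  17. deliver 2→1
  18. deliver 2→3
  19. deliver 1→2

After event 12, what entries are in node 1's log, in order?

empty

1. timeout(0):  <0:cand t1 ->
2. deliver 0→2:  <2:foll t1 ->
3. deliver 2→0:  nop
4. deliver 0→1:  <1:foll t1 ->
5. deliver 1→0:  <0:lead t1 ->
6. deliver 0→3:  <3:foll t1 ->
7. deliver 3→0:  nop
8. propose(0,'p'):  <0:lead t1 p>
9. deliver 0→3:  <3:foll t1 p>
10. deliver 3→0:  nop
11. deliver 0→2:  <2:foll t1 p>
12. deliver 2→0:  nop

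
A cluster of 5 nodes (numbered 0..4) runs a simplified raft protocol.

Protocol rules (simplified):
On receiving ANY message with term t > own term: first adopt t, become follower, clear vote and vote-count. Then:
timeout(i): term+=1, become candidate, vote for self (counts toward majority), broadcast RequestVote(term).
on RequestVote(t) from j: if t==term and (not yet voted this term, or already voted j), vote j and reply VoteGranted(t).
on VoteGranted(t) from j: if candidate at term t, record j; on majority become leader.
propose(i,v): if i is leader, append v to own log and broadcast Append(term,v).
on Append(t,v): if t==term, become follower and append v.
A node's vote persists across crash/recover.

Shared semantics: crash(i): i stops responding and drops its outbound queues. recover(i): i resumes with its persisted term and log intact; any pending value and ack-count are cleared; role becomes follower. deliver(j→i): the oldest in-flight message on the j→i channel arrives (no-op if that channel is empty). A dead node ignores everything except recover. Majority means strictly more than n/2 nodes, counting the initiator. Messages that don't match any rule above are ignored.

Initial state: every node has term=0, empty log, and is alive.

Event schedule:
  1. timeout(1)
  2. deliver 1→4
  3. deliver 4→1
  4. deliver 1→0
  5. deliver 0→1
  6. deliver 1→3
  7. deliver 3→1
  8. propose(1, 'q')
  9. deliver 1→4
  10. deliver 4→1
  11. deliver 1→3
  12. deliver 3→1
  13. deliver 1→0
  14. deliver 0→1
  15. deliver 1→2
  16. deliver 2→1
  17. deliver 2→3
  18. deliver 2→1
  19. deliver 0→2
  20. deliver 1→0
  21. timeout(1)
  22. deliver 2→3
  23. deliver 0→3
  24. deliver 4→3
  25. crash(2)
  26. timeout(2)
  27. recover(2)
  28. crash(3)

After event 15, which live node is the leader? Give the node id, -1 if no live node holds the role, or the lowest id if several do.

1

1. timeout(1):  <1:cand t1 ->
2. deliver 1→4:  <4:foll t1 ->
3. deliver 4→1:  nop
4. deliver 1→0:  <0:foll t1 ->
5. deliver 0→1:  <1:lead t1 ->
6. deliver 1→3:  <3:foll t1 ->
7. deliver 3→1:  nop
8. propose(1,'q'):  <1:lead t1 q>
9. deliver 1→4:  <4:foll t1 q>
10. deliver 4→1:  nop
11. deliver 1→3:  <3:foll t1 q>
12. deliver 3→1:  nop
13. deliver 1→0:  <0:foll t1 q>
14. deliver 0→1:  nop
15. deliver 1→2:  <2:foll t1 ->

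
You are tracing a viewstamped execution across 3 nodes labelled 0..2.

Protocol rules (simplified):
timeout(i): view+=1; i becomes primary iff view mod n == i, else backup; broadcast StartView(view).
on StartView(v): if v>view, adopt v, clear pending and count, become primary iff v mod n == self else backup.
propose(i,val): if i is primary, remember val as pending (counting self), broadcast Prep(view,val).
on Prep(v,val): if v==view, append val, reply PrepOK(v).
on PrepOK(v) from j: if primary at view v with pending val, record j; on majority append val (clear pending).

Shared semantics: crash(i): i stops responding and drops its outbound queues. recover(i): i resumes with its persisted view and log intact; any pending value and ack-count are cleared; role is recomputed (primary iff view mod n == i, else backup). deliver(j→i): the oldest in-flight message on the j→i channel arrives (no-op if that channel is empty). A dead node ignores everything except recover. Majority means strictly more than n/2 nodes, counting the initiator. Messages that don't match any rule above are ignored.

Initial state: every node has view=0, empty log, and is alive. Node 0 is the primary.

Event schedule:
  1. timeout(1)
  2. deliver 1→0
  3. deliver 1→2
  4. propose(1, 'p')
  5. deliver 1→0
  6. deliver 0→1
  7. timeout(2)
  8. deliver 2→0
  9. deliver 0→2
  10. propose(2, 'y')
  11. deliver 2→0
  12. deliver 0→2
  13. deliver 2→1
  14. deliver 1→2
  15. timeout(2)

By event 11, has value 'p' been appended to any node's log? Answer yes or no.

after 1 — timeout(1): n1:prim/v1/[-]
after 2 — deliver 1→0: n0:back/v1/[-]
after 3 — deliver 1→2: n2:back/v1/[-]
after 4 — propose(1,'p'): ·
after 5 — deliver 1→0: n0:back/v1/[p]
after 6 — deliver 0→1: n1:prim/v1/[p]
after 7 — timeout(2): n2:prim/v2/[-]
after 8 — deliver 2→0: n0:back/v2/[p]
after 9 — deliver 0→2: ·
after 10 — propose(2,'y'): ·
after 11 — deliver 2→0: n0:back/v2/[p,y]

yes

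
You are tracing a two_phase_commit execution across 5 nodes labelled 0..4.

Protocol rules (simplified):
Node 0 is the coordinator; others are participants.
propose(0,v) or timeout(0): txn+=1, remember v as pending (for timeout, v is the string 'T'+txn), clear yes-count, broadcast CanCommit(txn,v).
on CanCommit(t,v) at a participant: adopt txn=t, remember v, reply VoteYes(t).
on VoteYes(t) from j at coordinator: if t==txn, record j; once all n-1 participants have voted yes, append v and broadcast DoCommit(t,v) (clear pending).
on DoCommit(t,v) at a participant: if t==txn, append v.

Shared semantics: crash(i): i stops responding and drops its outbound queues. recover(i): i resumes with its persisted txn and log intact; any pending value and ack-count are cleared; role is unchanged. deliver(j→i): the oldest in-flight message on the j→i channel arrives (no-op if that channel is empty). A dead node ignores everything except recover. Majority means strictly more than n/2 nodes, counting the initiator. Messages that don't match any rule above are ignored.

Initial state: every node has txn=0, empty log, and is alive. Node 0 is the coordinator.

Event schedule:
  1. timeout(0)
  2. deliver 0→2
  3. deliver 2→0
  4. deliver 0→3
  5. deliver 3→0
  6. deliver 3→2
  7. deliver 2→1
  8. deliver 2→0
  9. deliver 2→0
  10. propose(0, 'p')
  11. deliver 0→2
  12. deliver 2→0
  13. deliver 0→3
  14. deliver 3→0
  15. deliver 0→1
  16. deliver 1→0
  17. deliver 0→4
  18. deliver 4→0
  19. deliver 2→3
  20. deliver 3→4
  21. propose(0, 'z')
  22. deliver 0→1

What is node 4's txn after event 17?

step 1 timeout(0): 0={coor,t=1,log=-}
step 2 deliver 0→2: 2={part,t=1,log=-}
step 3 deliver 2→0: —
step 4 deliver 0→3: 3={part,t=1,log=-}
step 5 deliver 3→0: —
step 6 deliver 3→2: —
step 7 deliver 2→1: —
step 8 deliver 2→0: —
step 9 deliver 2→0: —
step 10 propose(0,'p'): 0={coor,t=2,log=-}
step 11 deliver 0→2: 2={part,t=2,log=-}
step 12 deliver 2→0: —
step 13 deliver 0→3: 3={part,t=2,log=-}
step 14 deliver 3→0: —
step 15 deliver 0→1: 1={part,t=1,log=-}
step 16 deliver 1→0: —
step 17 deliver 0→4: 4={part,t=1,log=-}

1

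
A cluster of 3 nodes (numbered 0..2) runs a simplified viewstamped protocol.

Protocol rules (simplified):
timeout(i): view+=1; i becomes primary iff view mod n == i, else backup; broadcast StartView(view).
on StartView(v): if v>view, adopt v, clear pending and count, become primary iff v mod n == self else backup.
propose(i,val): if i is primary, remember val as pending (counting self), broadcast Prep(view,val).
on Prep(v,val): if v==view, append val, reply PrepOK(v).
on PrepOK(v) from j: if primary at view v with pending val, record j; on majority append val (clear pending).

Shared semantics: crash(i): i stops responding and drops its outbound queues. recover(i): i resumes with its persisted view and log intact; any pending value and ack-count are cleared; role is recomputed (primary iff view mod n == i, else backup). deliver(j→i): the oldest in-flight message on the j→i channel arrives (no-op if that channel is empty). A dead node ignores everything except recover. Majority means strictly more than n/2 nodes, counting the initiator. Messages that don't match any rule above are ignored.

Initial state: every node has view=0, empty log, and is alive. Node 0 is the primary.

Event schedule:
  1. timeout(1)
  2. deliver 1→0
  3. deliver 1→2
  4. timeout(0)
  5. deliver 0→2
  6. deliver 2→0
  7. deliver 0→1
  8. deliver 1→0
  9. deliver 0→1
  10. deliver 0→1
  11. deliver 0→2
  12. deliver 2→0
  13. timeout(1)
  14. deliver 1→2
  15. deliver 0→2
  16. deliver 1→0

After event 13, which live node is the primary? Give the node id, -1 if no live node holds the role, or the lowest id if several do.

[1] timeout(1) → N1(prim v1 [-])
[2] deliver 1→0 → N0(back v1 [-])
[3] deliver 1→2 → N2(back v1 [-])
[4] timeout(0) → N0(back v2 [-])
[5] deliver 0→2 → N2(prim v2 [-])
[6] deliver 2→0 → ∅
[7] deliver 0→1 → N1(back v2 [-])
[8] deliver 1→0 → ∅
[9] deliver 0→1 → ∅
[10] deliver 0→1 → ∅
[11] deliver 0→2 → ∅
[12] deliver 2→0 → ∅
[13] timeout(1) → N1(back v3 [-])

2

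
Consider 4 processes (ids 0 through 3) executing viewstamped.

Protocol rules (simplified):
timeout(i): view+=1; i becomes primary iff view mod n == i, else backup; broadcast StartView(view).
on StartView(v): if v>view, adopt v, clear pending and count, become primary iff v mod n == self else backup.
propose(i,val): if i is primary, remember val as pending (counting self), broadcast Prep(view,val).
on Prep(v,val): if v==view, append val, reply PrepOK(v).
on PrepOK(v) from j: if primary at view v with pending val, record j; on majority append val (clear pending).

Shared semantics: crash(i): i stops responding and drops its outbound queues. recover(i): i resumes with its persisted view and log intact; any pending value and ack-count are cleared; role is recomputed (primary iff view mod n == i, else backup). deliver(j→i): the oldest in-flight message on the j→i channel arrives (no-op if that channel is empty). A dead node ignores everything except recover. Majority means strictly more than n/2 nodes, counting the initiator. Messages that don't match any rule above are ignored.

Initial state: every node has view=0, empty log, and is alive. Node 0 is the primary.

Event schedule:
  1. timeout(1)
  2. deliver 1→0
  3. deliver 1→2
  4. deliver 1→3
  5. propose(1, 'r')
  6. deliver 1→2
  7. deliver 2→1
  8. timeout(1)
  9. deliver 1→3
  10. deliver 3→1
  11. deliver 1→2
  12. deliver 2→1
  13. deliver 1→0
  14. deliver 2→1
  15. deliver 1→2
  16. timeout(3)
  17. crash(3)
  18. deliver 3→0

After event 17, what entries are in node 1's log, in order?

[1] timeout(1) → N1(prim v1 [-])
[2] deliver 1→0 → N0(back v1 [-])
[3] deliver 1→2 → N2(back v1 [-])
[4] deliver 1→3 → N3(back v1 [-])
[5] propose(1,'r') → ∅
[6] deliver 1→2 → N2(back v1 [r])
[7] deliver 2→1 → ∅
[8] timeout(1) → N1(back v2 [-])
[9] deliver 1→3 → N3(back v1 [r])
[10] deliver 3→1 → ∅
[11] deliver 1→2 → N2(prim v2 [r])
[12] deliver 2→1 → ∅
[13] deliver 1→0 → N0(back v1 [r])
[14] deliver 2→1 → ∅
[15] deliver 1→2 → ∅
[16] timeout(3) → N3(back v2 [r])
[17] crash(3) → N3(✗back v2 [r])

empty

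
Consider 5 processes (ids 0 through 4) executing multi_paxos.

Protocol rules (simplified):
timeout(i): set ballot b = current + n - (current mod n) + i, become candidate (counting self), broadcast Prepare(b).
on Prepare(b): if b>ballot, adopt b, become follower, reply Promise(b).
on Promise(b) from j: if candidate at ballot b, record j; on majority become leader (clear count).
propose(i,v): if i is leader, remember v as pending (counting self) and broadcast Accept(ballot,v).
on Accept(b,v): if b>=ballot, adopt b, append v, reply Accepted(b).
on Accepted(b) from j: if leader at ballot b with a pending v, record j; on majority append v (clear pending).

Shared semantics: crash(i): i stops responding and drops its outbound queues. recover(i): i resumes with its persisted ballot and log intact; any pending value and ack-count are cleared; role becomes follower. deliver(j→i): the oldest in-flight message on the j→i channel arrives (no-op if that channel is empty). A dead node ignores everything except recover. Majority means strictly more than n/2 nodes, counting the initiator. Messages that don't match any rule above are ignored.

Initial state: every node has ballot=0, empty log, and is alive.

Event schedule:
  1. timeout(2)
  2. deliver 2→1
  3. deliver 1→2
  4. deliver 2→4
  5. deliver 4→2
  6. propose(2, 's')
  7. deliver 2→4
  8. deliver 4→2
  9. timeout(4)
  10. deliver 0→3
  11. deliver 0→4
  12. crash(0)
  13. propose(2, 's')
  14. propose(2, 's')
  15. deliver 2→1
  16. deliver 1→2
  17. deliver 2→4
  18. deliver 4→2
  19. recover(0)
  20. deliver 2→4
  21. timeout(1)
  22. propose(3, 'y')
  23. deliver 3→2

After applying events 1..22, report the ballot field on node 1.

11

1. timeout(2):  <2:cand b7 ->
2. deliver 2→1:  <1:foll b7 ->
3. deliver 1→2:  nop
4. deliver 2→4:  <4:foll b7 ->
5. deliver 4→2:  <2:lead b7 ->
6. propose(2,'s'):  nop
7. deliver 2→4:  <4:foll b7 s>
8. deliver 4→2:  nop
9. timeout(4):  <4:cand b14 s>
10. deliver 0→3:  nop
11. deliver 0→4:  nop
12. crash(0):  <0:✗foll b0 ->
13. propose(2,'s'):  nop
14. propose(2,'s'):  nop
15. deliver 2→1:  <1:foll b7 s>
16. deliver 1→2:  nop
17. deliver 2→4:  nop
18. deliver 4→2:  <2:foll b14 ->
19. recover(0):  <0:foll b0 ->
20. deliver 2→4:  nop
21. timeout(1):  <1:cand b11 s>
22. propose(3,'y'):  nop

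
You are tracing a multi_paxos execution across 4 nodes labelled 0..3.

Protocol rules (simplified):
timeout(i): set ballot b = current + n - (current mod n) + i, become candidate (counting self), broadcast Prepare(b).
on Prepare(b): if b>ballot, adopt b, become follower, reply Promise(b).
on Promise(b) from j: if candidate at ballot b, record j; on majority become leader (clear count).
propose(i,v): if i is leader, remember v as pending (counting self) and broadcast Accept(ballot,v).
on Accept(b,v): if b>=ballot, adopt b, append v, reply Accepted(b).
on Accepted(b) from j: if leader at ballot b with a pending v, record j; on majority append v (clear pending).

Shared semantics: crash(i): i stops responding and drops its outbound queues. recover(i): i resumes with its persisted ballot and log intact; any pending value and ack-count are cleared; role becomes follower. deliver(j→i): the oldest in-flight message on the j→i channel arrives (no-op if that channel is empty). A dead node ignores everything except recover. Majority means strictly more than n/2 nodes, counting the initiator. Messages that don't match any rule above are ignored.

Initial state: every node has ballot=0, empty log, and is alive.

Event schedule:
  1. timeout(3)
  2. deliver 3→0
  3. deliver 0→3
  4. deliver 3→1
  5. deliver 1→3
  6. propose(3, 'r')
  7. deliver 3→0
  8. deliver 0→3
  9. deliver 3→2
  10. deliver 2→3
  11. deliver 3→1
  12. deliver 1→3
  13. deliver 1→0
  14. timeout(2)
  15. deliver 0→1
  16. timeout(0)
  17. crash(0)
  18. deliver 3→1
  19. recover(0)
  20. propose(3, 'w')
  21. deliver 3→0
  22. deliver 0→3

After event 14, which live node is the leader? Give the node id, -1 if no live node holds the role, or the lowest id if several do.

3

1. timeout(3):  <3:cand b7 ->
2. deliver 3→0:  <0:foll b7 ->
3. deliver 0→3:  nop
4. deliver 3→1:  <1:foll b7 ->
5. deliver 1→3:  <3:lead b7 ->
6. propose(3,'r'):  nop
7. deliver 3→0:  <0:foll b7 r>
8. deliver 0→3:  nop
9. deliver 3→2:  <2:foll b7 ->
10. deliver 2→3:  nop
11. deliver 3→1:  <1:foll b7 r>
12. deliver 1→3:  <3:lead b7 r>
13. deliver 1→0:  nop
14. timeout(2):  <2:cand b10 ->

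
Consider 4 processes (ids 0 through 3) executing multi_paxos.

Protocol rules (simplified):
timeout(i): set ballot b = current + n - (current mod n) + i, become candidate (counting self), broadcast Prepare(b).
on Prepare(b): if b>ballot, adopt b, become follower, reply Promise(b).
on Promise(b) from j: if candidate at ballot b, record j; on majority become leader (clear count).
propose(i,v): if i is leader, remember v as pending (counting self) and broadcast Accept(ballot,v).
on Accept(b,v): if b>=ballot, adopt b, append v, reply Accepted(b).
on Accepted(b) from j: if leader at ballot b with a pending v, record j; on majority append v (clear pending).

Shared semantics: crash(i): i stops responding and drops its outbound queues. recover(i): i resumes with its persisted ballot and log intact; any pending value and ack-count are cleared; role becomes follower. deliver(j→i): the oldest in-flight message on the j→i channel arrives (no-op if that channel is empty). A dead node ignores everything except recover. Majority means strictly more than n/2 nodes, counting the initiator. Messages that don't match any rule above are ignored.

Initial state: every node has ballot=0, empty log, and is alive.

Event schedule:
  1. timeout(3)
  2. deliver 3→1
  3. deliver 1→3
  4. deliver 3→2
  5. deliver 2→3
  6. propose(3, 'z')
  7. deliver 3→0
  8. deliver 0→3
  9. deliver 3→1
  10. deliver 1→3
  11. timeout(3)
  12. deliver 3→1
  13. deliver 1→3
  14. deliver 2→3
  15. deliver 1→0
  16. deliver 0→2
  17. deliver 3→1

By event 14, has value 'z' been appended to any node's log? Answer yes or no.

step 1 timeout(3): 3={cand,b=7,log=-}
step 2 deliver 3→1: 1={foll,b=7,log=-}
step 3 deliver 1→3: —
step 4 deliver 3→2: 2={foll,b=7,log=-}
step 5 deliver 2→3: 3={lead,b=7,log=-}
step 6 propose(3,'z'): —
step 7 deliver 3→0: 0={foll,b=7,log=-}
step 8 deliver 0→3: —
step 9 deliver 3→1: 1={foll,b=7,log=z}
step 10 deliver 1→3: —
step 11 timeout(3): 3={cand,b=11,log=-}
step 12 deliver 3→1: 1={foll,b=11,log=z}
step 13 deliver 1→3: —
step 14 deliver 2→3: —

yes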